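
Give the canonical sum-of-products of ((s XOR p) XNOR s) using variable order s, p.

Σm(0, 2) = (NOT s AND NOT p) OR (s AND NOT p)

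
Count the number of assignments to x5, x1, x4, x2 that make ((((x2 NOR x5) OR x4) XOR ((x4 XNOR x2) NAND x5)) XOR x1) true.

Satisfying assignments: (0,0,0,1), (0,1,0,0), (0,1,1,0), (0,1,1,1), (1,0,0,1), (1,0,1,1), (1,1,0,0), (1,1,1,0)
Count: 8 out of 16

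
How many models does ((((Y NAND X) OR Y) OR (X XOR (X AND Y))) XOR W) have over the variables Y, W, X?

Satisfying assignments: (0,0,0), (0,0,1), (1,0,0), (1,0,1)
Count: 4 out of 8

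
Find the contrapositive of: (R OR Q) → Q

Contrapositive: NOT Q → NOT (R OR Q)
Note: A statement and its contrapositive are logically equivalent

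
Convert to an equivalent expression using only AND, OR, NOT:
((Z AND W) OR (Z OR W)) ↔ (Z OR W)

(((Z AND W) OR (Z OR W)) AND (Z OR W)) OR (NOT ((Z AND W) OR (Z OR W)) AND NOT (Z OR W))
(Biconditional = both true or both false)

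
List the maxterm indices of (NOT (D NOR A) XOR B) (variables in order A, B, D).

ΠM(0, 3, 6, 7) = (A OR B OR D) AND (A OR NOT B OR NOT D) AND (NOT A OR NOT B OR D) AND (NOT A OR NOT B OR NOT D)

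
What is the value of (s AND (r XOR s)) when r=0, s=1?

Substituting: (1 AND (0 XOR 1))
= 1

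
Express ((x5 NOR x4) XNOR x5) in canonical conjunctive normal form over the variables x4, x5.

(x4 OR x5) AND (x4 OR NOT x5) AND (NOT x4 OR NOT x5)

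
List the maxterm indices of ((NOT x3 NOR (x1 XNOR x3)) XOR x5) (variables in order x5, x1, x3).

ΠM(0, 2, 3, 5) = (x5 OR x1 OR x3) AND (x5 OR NOT x1 OR x3) AND (x5 OR NOT x1 OR NOT x3) AND (NOT x5 OR x1 OR NOT x3)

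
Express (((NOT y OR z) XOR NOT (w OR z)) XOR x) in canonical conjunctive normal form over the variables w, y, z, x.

(w OR y OR z OR x) AND (w OR y OR NOT z OR NOT x) AND (w OR NOT y OR z OR NOT x) AND (w OR NOT y OR NOT z OR NOT x) AND (NOT w OR y OR z OR NOT x) AND (NOT w OR y OR NOT z OR NOT x) AND (NOT w OR NOT y OR z OR x) AND (NOT w OR NOT y OR NOT z OR NOT x)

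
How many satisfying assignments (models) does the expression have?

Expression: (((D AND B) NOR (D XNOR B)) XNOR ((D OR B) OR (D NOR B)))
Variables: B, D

Satisfying assignments: (0,1), (1,0)
Count: 2 out of 4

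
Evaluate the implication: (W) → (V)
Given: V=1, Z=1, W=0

Antecedent (W) = 0; consequent (V) = 1.
0 → 1 = 1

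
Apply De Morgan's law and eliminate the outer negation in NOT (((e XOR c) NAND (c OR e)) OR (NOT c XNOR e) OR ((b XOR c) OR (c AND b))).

NOT ((e XOR c) NAND (c OR e)) AND NOT (NOT c XNOR e) AND NOT ((b XOR c) OR (c AND b))
De Morgan's: NOT(OR of terms) = AND of negations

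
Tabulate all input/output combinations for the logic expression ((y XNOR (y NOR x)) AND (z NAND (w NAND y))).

z | y | x | w | Output
----------------------
0 | 0 | 0 | 0 | 0
0 | 0 | 0 | 1 | 0
0 | 0 | 1 | 0 | 1
0 | 0 | 1 | 1 | 1
0 | 1 | 0 | 0 | 0
0 | 1 | 0 | 1 | 0
0 | 1 | 1 | 0 | 0
0 | 1 | 1 | 1 | 0
1 | 0 | 0 | 0 | 0
1 | 0 | 0 | 1 | 0
1 | 0 | 1 | 0 | 0
1 | 0 | 1 | 1 | 0
1 | 1 | 0 | 0 | 0
1 | 1 | 0 | 1 | 0
1 | 1 | 1 | 0 | 0
1 | 1 | 1 | 1 | 0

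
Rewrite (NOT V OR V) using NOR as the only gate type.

(((V NOR V) NOR V) NOR ((V NOR V) NOR V))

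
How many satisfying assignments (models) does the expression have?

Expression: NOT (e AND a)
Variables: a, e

Satisfying assignments: (0,0), (0,1), (1,0)
Count: 3 out of 4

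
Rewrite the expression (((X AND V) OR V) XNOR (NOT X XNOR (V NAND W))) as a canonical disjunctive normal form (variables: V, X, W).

(NOT V AND X AND NOT W) OR (NOT V AND X AND W) OR (V AND NOT X AND NOT W) OR (V AND X AND W)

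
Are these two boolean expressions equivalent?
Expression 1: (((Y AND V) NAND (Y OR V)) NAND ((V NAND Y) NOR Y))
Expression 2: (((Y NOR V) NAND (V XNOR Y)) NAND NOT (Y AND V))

No. Counterexample: with Y=0, V=1, Expression 1 = 1 but Expression 2 = 0.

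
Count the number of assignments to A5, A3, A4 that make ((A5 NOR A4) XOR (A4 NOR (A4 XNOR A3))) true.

Satisfying assignments: (0,0,0), (1,1,0)
Count: 2 out of 8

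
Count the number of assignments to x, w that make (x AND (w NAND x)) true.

Satisfying assignments: (1,0)
Count: 1 out of 4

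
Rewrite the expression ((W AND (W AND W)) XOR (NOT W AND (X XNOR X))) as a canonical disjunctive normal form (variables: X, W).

(NOT X AND NOT W) OR (NOT X AND W) OR (X AND NOT W) OR (X AND W)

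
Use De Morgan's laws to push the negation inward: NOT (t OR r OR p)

NOT t AND NOT r AND NOT p
De Morgan's: NOT(OR of terms) = AND of negations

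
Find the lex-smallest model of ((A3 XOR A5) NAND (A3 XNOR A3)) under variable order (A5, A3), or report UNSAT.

A5=0, A3=0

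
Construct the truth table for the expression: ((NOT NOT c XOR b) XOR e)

b | e | c | Output
------------------
0 | 0 | 0 | 0
0 | 0 | 1 | 1
0 | 1 | 0 | 1
0 | 1 | 1 | 0
1 | 0 | 0 | 1
1 | 0 | 1 | 0
1 | 1 | 0 | 0
1 | 1 | 1 | 1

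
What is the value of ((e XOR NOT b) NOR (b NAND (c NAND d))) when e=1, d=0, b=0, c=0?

Substituting: ((1 XOR NOT 0) NOR (0 NAND (0 NAND 0)))
= 0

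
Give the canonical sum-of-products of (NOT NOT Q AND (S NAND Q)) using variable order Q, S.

Σm(2) = (Q AND NOT S)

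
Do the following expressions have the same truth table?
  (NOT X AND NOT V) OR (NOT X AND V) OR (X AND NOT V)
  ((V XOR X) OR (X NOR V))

Yes, they are equivalent — the two output columns agree on all 4 assignments:
X | V | Expression 1 | Expression 2
-----------------------------------
0 | 0 | 1 | 1
0 | 1 | 1 | 1
1 | 0 | 1 | 1
1 | 1 | 0 | 0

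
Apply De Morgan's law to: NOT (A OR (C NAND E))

NOT A AND NOT (C NAND E)
De Morgan's: NOT(OR of terms) = AND of negations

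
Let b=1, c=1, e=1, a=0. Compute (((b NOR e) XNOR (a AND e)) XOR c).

Substituting: (((1 NOR 1) XNOR (0 AND 1)) XOR 1)
= 0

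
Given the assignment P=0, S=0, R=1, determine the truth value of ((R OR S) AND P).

Substituting: ((1 OR 0) AND 0)
= 0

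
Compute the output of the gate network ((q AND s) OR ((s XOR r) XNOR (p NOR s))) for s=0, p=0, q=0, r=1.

Substituting: ((0 AND 0) OR ((0 XOR 1) XNOR (0 NOR 0)))
= 1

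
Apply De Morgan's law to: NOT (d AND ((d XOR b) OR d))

NOT d OR NOT ((d XOR b) OR d)
De Morgan's: NOT(AND of terms) = OR of negations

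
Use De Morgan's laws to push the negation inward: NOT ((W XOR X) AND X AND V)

NOT (W XOR X) OR NOT X OR NOT V
De Morgan's: NOT(AND of terms) = OR of negations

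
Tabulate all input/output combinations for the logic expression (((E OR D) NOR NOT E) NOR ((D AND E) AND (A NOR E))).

E | A | D | Output
------------------
0 | 0 | 0 | 1
0 | 0 | 1 | 1
0 | 1 | 0 | 1
0 | 1 | 1 | 1
1 | 0 | 0 | 1
1 | 0 | 1 | 1
1 | 1 | 0 | 1
1 | 1 | 1 | 1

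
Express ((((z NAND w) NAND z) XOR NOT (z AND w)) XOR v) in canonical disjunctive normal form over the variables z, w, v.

(NOT z AND NOT w AND v) OR (NOT z AND w AND v) OR (z AND NOT w AND NOT v) OR (z AND w AND NOT v)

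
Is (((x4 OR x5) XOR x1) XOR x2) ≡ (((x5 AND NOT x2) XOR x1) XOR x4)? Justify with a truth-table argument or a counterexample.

No. Counterexample: with x1=0, x2=0, x4=1, x5=1, Expression 1 = 1 but Expression 2 = 0.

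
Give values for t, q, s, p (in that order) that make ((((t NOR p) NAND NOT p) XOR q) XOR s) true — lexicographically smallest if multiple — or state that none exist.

t=0, q=0, s=0, p=1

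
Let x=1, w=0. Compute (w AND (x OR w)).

Substituting: (0 AND (1 OR 0))
= 0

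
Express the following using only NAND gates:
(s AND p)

((s NAND p) NAND (s NAND p))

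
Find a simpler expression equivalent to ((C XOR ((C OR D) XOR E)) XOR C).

By XOR self-cancellation ((E XOR v) XOR v = E):
= ((C OR D) XOR E)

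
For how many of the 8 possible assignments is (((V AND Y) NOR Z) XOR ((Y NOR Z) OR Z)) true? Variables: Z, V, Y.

Satisfying assignments: (0,0,1), (1,0,0), (1,0,1), (1,1,0), (1,1,1)
Count: 5 out of 8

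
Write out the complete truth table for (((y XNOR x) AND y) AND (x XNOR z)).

z | x | y | Output
------------------
0 | 0 | 0 | 0
0 | 0 | 1 | 0
0 | 1 | 0 | 0
0 | 1 | 1 | 0
1 | 0 | 0 | 0
1 | 0 | 1 | 0
1 | 1 | 0 | 0
1 | 1 | 1 | 1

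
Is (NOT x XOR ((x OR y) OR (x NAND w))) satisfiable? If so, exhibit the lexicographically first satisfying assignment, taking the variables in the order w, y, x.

w=0, y=0, x=1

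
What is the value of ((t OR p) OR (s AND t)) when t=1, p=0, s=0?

Substituting: ((1 OR 0) OR (0 AND 1))
= 1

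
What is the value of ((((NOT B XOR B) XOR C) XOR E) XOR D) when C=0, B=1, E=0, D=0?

Substituting: ((((NOT 1 XOR 1) XOR 0) XOR 0) XOR 0)
= 1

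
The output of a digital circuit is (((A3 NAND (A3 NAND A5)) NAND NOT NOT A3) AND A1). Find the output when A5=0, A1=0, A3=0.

Substituting: (((0 NAND (0 NAND 0)) NAND NOT NOT 0) AND 0)
= 0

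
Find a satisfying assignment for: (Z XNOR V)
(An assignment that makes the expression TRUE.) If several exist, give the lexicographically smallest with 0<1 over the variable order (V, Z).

V=0, Z=0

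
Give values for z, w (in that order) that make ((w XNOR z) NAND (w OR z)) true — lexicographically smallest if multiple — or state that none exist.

z=0, w=0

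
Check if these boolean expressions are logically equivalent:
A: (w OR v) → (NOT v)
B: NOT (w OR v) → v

No, Inverse is not equivalent to original (counterexample: v=0, w=0)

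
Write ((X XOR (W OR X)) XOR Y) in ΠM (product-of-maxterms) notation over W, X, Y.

ΠM(0, 2, 5, 6) = (W OR X OR Y) AND (W OR NOT X OR Y) AND (NOT W OR X OR NOT Y) AND (NOT W OR NOT X OR Y)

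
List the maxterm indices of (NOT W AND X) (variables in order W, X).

ΠM(0, 2, 3) = (W OR X) AND (NOT W OR X) AND (NOT W OR NOT X)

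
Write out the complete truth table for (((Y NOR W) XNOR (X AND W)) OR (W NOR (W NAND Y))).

X | W | Y | Output
------------------
0 | 0 | 0 | 0
0 | 0 | 1 | 1
0 | 1 | 0 | 1
0 | 1 | 1 | 1
1 | 0 | 0 | 0
1 | 0 | 1 | 1
1 | 1 | 0 | 0
1 | 1 | 1 | 0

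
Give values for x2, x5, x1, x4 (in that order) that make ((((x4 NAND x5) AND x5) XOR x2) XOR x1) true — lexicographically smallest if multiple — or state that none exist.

x2=0, x5=0, x1=1, x4=0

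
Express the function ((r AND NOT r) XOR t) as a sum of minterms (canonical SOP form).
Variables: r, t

Σm(1, 3) = (NOT r AND t) OR (r AND t)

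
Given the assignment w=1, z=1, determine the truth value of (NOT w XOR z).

Substituting: (NOT 1 XOR 1)
= 1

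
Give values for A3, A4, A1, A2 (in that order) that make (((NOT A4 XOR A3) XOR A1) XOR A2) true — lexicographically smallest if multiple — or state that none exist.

A3=0, A4=0, A1=0, A2=0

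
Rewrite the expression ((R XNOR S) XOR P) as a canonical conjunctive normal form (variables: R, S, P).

(R OR S OR NOT P) AND (R OR NOT S OR P) AND (NOT R OR S OR P) AND (NOT R OR NOT S OR NOT P)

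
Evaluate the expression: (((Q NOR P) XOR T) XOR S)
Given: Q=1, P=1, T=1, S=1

Substituting: (((1 NOR 1) XOR 1) XOR 1)
= 0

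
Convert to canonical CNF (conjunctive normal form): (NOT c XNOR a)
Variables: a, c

(a OR c) AND (NOT a OR NOT c)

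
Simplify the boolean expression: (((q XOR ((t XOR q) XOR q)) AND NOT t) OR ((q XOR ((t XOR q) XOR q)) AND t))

By distribution ((E AND v) OR (E AND NOT v) = E) then XOR self-cancellation ((E XOR v) XOR v = E):
= (t XOR q)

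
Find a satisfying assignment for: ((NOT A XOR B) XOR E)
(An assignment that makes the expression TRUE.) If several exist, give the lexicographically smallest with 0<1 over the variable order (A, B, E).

A=0, B=0, E=0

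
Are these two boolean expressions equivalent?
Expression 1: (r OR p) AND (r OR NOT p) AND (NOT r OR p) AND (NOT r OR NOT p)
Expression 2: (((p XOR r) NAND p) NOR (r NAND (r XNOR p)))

Yes, they are equivalent — the two output columns agree on all 4 assignments:
r | p | Expression 1 | Expression 2
-----------------------------------
0 | 0 | 0 | 0
0 | 1 | 0 | 0
1 | 0 | 0 | 0
1 | 1 | 0 | 0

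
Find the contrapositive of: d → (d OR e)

Contrapositive: NOT (d OR e) → NOT d
Note: A statement and its contrapositive are logically equivalent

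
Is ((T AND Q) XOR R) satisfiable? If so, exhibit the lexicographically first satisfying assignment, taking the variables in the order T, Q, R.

T=0, Q=0, R=1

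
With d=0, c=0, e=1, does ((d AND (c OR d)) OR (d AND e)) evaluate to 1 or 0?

Substituting: ((0 AND (0 OR 0)) OR (0 AND 1))
= 0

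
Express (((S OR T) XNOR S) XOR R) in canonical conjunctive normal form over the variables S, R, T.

(S OR R OR NOT T) AND (S OR NOT R OR T) AND (NOT S OR NOT R OR T) AND (NOT S OR NOT R OR NOT T)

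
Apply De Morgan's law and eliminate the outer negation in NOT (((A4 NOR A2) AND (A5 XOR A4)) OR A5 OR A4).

NOT ((A4 NOR A2) AND (A5 XOR A4)) AND NOT A5 AND NOT A4
De Morgan's: NOT(OR of terms) = AND of negations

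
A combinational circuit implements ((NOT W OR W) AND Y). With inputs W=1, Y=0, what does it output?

Substituting: ((NOT 1 OR 1) AND 0)
= 0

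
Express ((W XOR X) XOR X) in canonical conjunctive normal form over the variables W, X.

(W OR X) AND (W OR NOT X)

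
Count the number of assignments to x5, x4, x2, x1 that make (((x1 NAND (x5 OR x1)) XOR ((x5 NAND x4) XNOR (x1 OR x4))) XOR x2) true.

Satisfying assignments: (0,0,0,0), (0,0,0,1), (0,1,0,1), (0,1,1,0), (1,0,0,0), (1,0,0,1), (1,1,0,0), (1,1,1,1)
Count: 8 out of 16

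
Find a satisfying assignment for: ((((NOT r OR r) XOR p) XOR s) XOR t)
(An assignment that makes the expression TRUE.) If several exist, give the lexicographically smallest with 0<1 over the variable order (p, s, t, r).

p=0, s=0, t=0, r=0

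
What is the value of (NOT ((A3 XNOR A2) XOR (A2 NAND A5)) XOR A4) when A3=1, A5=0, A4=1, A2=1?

Substituting: (NOT ((1 XNOR 1) XOR (1 NAND 0)) XOR 1)
= 0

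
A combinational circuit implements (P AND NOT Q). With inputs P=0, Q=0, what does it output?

Substituting: (0 AND NOT 0)
= 0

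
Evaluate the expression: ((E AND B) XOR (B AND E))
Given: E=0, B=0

Substituting: ((0 AND 0) XOR (0 AND 0))
= 0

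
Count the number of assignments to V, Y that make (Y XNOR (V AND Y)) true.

Satisfying assignments: (0,0), (1,0), (1,1)
Count: 3 out of 4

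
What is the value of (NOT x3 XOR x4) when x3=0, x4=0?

Substituting: (NOT 0 XOR 0)
= 1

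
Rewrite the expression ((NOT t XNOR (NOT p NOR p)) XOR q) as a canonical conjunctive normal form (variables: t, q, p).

(t OR q OR p) AND (t OR q OR NOT p) AND (NOT t OR NOT q OR p) AND (NOT t OR NOT q OR NOT p)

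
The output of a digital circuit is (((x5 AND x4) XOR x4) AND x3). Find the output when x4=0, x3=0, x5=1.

Substituting: (((1 AND 0) XOR 0) AND 0)
= 0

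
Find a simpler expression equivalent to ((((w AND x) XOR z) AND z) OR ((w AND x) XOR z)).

By absorption (E OR (E AND v) = E):
= ((w AND x) XOR z)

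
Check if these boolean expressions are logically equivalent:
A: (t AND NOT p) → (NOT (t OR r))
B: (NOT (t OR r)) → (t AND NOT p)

No, Converse is not equivalent to original (counterexample: p=0, r=0, t=0)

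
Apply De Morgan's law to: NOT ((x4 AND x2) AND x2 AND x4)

NOT (x4 AND x2) OR NOT x2 OR NOT x4
De Morgan's: NOT(AND of terms) = OR of negations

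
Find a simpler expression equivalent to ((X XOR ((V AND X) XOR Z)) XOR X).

By XOR self-cancellation ((E XOR v) XOR v = E):
= ((V AND X) XOR Z)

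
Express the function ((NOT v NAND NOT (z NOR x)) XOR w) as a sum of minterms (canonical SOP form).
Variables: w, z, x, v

Σm(0, 1, 3, 5, 7, 10, 12, 14) = (NOT w AND NOT z AND NOT x AND NOT v) OR (NOT w AND NOT z AND NOT x AND v) OR (NOT w AND NOT z AND x AND v) OR (NOT w AND z AND NOT x AND v) OR (NOT w AND z AND x AND v) OR (w AND NOT z AND x AND NOT v) OR (w AND z AND NOT x AND NOT v) OR (w AND z AND x AND NOT v)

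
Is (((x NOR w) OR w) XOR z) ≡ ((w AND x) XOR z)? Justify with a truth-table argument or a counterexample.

No. Counterexample: with x=0, z=0, w=0, Expression 1 = 1 but Expression 2 = 0.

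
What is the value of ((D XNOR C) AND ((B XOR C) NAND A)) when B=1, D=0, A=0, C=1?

Substituting: ((0 XNOR 1) AND ((1 XOR 1) NAND 0))
= 0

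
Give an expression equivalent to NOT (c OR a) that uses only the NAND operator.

(((c NAND c) NAND (a NAND a)) NAND ((c NAND c) NAND (a NAND a)))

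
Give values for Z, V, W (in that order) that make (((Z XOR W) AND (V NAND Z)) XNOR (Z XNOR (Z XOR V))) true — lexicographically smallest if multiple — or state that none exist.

Z=0, V=0, W=1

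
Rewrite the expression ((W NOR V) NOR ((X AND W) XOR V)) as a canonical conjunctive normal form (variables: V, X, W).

(V OR X OR W) AND (V OR NOT X OR W) AND (V OR NOT X OR NOT W) AND (NOT V OR X OR W) AND (NOT V OR X OR NOT W) AND (NOT V OR NOT X OR W)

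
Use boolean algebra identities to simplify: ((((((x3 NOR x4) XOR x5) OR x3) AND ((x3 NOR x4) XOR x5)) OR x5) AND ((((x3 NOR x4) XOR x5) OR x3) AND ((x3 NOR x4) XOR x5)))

By absorption (E AND (E OR v) = E) then absorption (E AND (E OR v) = E):
= ((x3 NOR x4) XOR x5)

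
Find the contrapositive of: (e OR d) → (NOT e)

Contrapositive: e → NOT (e OR d)
Note: A statement and its contrapositive are logically equivalent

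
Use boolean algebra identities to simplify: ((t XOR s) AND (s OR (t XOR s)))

By absorption (E AND (E OR v) = E):
= (t XOR s)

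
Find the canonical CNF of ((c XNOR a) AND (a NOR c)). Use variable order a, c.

(a OR NOT c) AND (NOT a OR c) AND (NOT a OR NOT c)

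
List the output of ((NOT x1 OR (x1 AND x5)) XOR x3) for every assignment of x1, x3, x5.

x1 | x3 | x5 | Output
---------------------
0 | 0 | 0 | 1
0 | 0 | 1 | 1
0 | 1 | 0 | 0
0 | 1 | 1 | 0
1 | 0 | 0 | 0
1 | 0 | 1 | 1
1 | 1 | 0 | 1
1 | 1 | 1 | 0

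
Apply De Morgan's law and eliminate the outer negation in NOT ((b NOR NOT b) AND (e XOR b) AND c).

NOT (b NOR NOT b) OR NOT (e XOR b) OR NOT c
De Morgan's: NOT(AND of terms) = OR of negations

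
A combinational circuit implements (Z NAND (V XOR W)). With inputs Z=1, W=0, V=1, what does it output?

Substituting: (1 NAND (1 XOR 0))
= 0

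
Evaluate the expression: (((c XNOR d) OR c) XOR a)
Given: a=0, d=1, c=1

Substituting: (((1 XNOR 1) OR 1) XOR 0)
= 1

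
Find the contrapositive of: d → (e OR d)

Contrapositive: NOT (e OR d) → NOT d
Note: A statement and its contrapositive are logically equivalent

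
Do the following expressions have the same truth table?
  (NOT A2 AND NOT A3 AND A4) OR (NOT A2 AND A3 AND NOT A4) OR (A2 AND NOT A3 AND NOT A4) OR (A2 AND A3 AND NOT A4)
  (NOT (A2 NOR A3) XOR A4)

Yes, they are equivalent — the two output columns agree on all 8 assignments:
A2 | A3 | A4 | Expression 1 | Expression 2
------------------------------------------
0 | 0 | 0 | 0 | 0
0 | 0 | 1 | 1 | 1
0 | 1 | 0 | 1 | 1
0 | 1 | 1 | 0 | 0
1 | 0 | 0 | 1 | 1
1 | 0 | 1 | 0 | 0
1 | 1 | 0 | 1 | 1
1 | 1 | 1 | 0 | 0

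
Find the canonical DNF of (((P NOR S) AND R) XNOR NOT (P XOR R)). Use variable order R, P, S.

(NOT R AND P AND NOT S) OR (NOT R AND P AND S) OR (R AND NOT P AND S)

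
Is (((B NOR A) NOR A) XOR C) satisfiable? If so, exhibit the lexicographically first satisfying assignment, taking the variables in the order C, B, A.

C=0, B=1, A=0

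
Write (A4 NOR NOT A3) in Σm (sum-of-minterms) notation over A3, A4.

Σm(2) = (A3 AND NOT A4)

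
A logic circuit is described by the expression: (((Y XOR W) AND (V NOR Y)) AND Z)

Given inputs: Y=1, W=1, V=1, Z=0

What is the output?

Substituting: (((1 XOR 1) AND (1 NOR 1)) AND 0)
= 0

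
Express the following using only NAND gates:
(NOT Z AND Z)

(((Z NAND Z) NAND Z) NAND ((Z NAND Z) NAND Z))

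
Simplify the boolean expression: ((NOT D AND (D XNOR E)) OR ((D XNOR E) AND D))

By distribution ((E AND v) OR (E AND NOT v) = E):
= (D XNOR E)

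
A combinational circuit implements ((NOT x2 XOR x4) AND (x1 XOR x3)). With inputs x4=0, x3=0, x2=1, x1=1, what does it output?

Substituting: ((NOT 1 XOR 0) AND (1 XOR 0))
= 0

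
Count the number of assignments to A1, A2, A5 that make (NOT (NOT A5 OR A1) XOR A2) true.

Satisfying assignments: (0,0,1), (0,1,0), (1,1,0), (1,1,1)
Count: 4 out of 8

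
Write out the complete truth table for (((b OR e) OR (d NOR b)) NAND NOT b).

b | d | e | Output
------------------
0 | 0 | 0 | 0
0 | 0 | 1 | 0
0 | 1 | 0 | 1
0 | 1 | 1 | 0
1 | 0 | 0 | 1
1 | 0 | 1 | 1
1 | 1 | 0 | 1
1 | 1 | 1 | 1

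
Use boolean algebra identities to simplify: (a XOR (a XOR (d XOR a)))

By XOR self-cancellation ((E XOR v) XOR v = E):
= (d XOR a)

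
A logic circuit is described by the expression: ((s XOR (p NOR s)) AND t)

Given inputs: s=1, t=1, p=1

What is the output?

Substituting: ((1 XOR (1 NOR 1)) AND 1)
= 1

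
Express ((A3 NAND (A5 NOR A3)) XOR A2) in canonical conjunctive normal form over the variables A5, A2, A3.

(A5 OR NOT A2 OR A3) AND (A5 OR NOT A2 OR NOT A3) AND (NOT A5 OR NOT A2 OR A3) AND (NOT A5 OR NOT A2 OR NOT A3)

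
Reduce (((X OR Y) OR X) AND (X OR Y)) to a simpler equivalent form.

By absorption (E AND (E OR v) = E):
= (X OR Y)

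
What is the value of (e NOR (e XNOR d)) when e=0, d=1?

Substituting: (0 NOR (0 XNOR 1))
= 1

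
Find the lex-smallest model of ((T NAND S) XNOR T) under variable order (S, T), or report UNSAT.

S=0, T=1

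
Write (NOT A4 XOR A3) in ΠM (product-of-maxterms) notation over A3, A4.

ΠM(1, 2) = (A3 OR NOT A4) AND (NOT A3 OR A4)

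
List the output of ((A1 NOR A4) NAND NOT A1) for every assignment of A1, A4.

A1 | A4 | Output
----------------
0 | 0 | 0
0 | 1 | 1
1 | 0 | 1
1 | 1 | 1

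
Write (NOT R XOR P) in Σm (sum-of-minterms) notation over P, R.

Σm(0, 3) = (NOT P AND NOT R) OR (P AND R)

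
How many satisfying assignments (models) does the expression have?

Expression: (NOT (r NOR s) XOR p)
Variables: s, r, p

Satisfying assignments: (0,0,1), (0,1,0), (1,0,0), (1,1,0)
Count: 4 out of 8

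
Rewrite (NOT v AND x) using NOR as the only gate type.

(((v NOR v) NOR (v NOR v)) NOR (x NOR x))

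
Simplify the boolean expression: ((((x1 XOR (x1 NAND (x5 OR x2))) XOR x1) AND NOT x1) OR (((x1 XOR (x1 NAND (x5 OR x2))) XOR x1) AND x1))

By distribution ((E AND v) OR (E AND NOT v) = E) then XOR self-cancellation ((E XOR v) XOR v = E):
= (x1 NAND (x5 OR x2))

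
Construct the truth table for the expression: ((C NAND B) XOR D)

B | D | C | Output
------------------
0 | 0 | 0 | 1
0 | 0 | 1 | 1
0 | 1 | 0 | 0
0 | 1 | 1 | 0
1 | 0 | 0 | 1
1 | 0 | 1 | 0
1 | 1 | 0 | 0
1 | 1 | 1 | 1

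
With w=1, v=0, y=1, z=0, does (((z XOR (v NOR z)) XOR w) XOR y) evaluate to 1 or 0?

Substituting: (((0 XOR (0 NOR 0)) XOR 1) XOR 1)
= 1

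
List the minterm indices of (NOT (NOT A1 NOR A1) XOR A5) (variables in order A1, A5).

Σm(0, 2) = (NOT A1 AND NOT A5) OR (A1 AND NOT A5)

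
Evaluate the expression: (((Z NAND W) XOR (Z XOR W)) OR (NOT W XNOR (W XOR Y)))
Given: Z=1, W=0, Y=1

Substituting: (((1 NAND 0) XOR (1 XOR 0)) OR (NOT 0 XNOR (0 XOR 1)))
= 1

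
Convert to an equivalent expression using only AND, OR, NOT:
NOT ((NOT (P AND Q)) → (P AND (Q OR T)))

(NOT (P AND Q)) AND NOT (P AND (Q OR T))
(Negated implication: NOT(A → B) = A AND NOT B)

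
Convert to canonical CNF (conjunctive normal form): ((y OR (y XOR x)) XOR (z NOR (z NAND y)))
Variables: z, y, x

(z OR y OR x) AND (NOT z OR y OR x)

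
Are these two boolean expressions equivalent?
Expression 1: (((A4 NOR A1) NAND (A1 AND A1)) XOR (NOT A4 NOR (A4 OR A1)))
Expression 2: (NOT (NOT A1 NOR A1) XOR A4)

No. Counterexample: with A1=0, A4=1, Expression 1 = 1 but Expression 2 = 0.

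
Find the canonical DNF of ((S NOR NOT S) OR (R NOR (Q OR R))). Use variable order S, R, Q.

(NOT S AND NOT R AND NOT Q) OR (S AND NOT R AND NOT Q)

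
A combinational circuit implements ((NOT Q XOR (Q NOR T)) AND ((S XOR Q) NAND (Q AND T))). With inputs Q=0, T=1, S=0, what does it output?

Substituting: ((NOT 0 XOR (0 NOR 1)) AND ((0 XOR 0) NAND (0 AND 1)))
= 1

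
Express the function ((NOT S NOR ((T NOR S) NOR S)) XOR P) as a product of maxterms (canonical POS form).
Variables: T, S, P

ΠM(0, 3, 4, 7) = (T OR S OR P) AND (T OR NOT S OR NOT P) AND (NOT T OR S OR P) AND (NOT T OR NOT S OR NOT P)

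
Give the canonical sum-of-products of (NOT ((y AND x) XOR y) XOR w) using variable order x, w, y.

Σm(0, 3, 4, 5) = (NOT x AND NOT w AND NOT y) OR (NOT x AND w AND y) OR (x AND NOT w AND NOT y) OR (x AND NOT w AND y)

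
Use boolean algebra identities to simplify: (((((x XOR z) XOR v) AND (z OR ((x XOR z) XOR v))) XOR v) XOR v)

By XOR self-cancellation ((E XOR v) XOR v = E) then absorption (E AND (E OR v) = E):
= ((x XOR z) XOR v)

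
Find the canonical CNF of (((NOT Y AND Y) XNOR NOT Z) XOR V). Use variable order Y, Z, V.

(Y OR Z OR V) AND (Y OR NOT Z OR NOT V) AND (NOT Y OR Z OR V) AND (NOT Y OR NOT Z OR NOT V)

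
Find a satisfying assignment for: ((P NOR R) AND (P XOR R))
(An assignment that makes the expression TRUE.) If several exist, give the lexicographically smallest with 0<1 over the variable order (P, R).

UNSATISFIABLE - no assignment makes this expression true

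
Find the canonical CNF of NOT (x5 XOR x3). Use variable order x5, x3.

(x5 OR NOT x3) AND (NOT x5 OR x3)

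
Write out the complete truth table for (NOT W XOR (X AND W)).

W | X | Output
--------------
0 | 0 | 1
0 | 1 | 1
1 | 0 | 0
1 | 1 | 1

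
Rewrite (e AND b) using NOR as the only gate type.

((e NOR e) NOR (b NOR b))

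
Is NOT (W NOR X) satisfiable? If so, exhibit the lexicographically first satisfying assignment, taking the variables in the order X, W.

X=0, W=1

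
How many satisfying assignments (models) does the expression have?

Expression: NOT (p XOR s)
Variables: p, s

Satisfying assignments: (0,0), (1,1)
Count: 2 out of 4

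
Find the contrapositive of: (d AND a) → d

Contrapositive: NOT d → NOT (d AND a)
Note: A statement and its contrapositive are logically equivalent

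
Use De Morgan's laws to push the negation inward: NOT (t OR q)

NOT t AND NOT q
De Morgan's: NOT(OR of terms) = AND of negations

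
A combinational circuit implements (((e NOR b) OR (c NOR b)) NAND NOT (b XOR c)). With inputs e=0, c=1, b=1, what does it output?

Substituting: (((0 NOR 1) OR (1 NOR 1)) NAND NOT (1 XOR 1))
= 1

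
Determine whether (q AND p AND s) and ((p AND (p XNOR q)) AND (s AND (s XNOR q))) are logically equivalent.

Yes, they are equivalent — the two output columns agree on all 8 assignments:
q | p | s | Expression 1 | Expression 2
---------------------------------------
0 | 0 | 0 | 0 | 0
0 | 0 | 1 | 0 | 0
0 | 1 | 0 | 0 | 0
0 | 1 | 1 | 0 | 0
1 | 0 | 0 | 0 | 0
1 | 0 | 1 | 0 | 0
1 | 1 | 0 | 0 | 0
1 | 1 | 1 | 1 | 1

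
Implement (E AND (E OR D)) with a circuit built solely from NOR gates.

((E NOR E) NOR (((E NOR D) NOR (E NOR D)) NOR ((E NOR D) NOR (E NOR D))))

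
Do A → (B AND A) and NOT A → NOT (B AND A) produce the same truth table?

No, Inverse is not equivalent to original (counterexample: A=1, B=0)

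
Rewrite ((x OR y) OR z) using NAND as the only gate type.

((((x NAND x) NAND (y NAND y)) NAND ((x NAND x) NAND (y NAND y))) NAND (z NAND z))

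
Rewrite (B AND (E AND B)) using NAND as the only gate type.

((B NAND ((E NAND B) NAND (E NAND B))) NAND (B NAND ((E NAND B) NAND (E NAND B))))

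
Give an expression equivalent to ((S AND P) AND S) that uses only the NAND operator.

((((S NAND P) NAND (S NAND P)) NAND S) NAND (((S NAND P) NAND (S NAND P)) NAND S))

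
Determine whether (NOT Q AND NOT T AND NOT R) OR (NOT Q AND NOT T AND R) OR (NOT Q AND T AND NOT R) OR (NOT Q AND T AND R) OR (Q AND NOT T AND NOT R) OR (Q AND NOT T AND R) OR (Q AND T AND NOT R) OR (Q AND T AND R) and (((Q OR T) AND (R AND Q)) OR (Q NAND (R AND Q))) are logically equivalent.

Yes, they are equivalent — the two output columns agree on all 8 assignments:
Q | T | R | Expression 1 | Expression 2
---------------------------------------
0 | 0 | 0 | 1 | 1
0 | 0 | 1 | 1 | 1
0 | 1 | 0 | 1 | 1
0 | 1 | 1 | 1 | 1
1 | 0 | 0 | 1 | 1
1 | 0 | 1 | 1 | 1
1 | 1 | 0 | 1 | 1
1 | 1 | 1 | 1 | 1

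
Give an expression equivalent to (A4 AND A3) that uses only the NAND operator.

((A4 NAND A3) NAND (A4 NAND A3))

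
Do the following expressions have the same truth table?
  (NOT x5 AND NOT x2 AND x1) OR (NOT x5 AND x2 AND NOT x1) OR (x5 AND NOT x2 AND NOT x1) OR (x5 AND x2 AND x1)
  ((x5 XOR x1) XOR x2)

Yes, they are equivalent — the two output columns agree on all 8 assignments:
x5 | x2 | x1 | Expression 1 | Expression 2
------------------------------------------
0 | 0 | 0 | 0 | 0
0 | 0 | 1 | 1 | 1
0 | 1 | 0 | 1 | 1
0 | 1 | 1 | 0 | 0
1 | 0 | 0 | 1 | 1
1 | 0 | 1 | 0 | 0
1 | 1 | 0 | 0 | 0
1 | 1 | 1 | 1 | 1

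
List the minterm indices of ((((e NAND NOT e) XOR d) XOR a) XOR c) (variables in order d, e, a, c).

Σm(0, 3, 4, 7, 9, 10, 13, 14) = (NOT d AND NOT e AND NOT a AND NOT c) OR (NOT d AND NOT e AND a AND c) OR (NOT d AND e AND NOT a AND NOT c) OR (NOT d AND e AND a AND c) OR (d AND NOT e AND NOT a AND c) OR (d AND NOT e AND a AND NOT c) OR (d AND e AND NOT a AND c) OR (d AND e AND a AND NOT c)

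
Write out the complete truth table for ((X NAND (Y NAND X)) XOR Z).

Z | X | Y | Output
------------------
0 | 0 | 0 | 1
0 | 0 | 1 | 1
0 | 1 | 0 | 0
0 | 1 | 1 | 1
1 | 0 | 0 | 0
1 | 0 | 1 | 0
1 | 1 | 0 | 1
1 | 1 | 1 | 0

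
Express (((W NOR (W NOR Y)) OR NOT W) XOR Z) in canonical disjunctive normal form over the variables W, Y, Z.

(NOT W AND NOT Y AND NOT Z) OR (NOT W AND Y AND NOT Z) OR (W AND NOT Y AND Z) OR (W AND Y AND Z)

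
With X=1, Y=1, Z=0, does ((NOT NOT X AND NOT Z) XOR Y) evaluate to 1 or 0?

Substituting: ((NOT NOT 1 AND NOT 0) XOR 1)
= 0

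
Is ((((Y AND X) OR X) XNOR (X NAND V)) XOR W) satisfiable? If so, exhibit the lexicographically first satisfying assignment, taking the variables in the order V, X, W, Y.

V=0, X=0, W=1, Y=0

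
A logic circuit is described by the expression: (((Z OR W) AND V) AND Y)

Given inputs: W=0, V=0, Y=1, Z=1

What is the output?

Substituting: (((1 OR 0) AND 0) AND 1)
= 0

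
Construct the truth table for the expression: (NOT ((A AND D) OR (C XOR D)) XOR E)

A | E | D | C | Output
----------------------
0 | 0 | 0 | 0 | 1
0 | 0 | 0 | 1 | 0
0 | 0 | 1 | 0 | 0
0 | 0 | 1 | 1 | 1
0 | 1 | 0 | 0 | 0
0 | 1 | 0 | 1 | 1
0 | 1 | 1 | 0 | 1
0 | 1 | 1 | 1 | 0
1 | 0 | 0 | 0 | 1
1 | 0 | 0 | 1 | 0
1 | 0 | 1 | 0 | 0
1 | 0 | 1 | 1 | 0
1 | 1 | 0 | 0 | 0
1 | 1 | 0 | 1 | 1
1 | 1 | 1 | 0 | 1
1 | 1 | 1 | 1 | 1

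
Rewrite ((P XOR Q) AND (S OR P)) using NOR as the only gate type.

((((((P NOR Q) NOR (P NOR Q)) NOR ((P NOR Q) NOR (P NOR Q))) NOR ((((P NOR P) NOR (Q NOR Q)) NOR ((P NOR P) NOR (Q NOR Q))) NOR (((P NOR P) NOR (Q NOR Q)) NOR ((P NOR P) NOR (Q NOR Q))))) NOR ((((P NOR Q) NOR (P NOR Q)) NOR ((P NOR Q) NOR (P NOR Q))) NOR ((((P NOR P) NOR (Q NOR Q)) NOR ((P NOR P) NOR (Q NOR Q))) NOR (((P NOR P) NOR (Q NOR Q)) NOR ((P NOR P) NOR (Q NOR Q)))))) NOR (((S NOR P) NOR (S NOR P)) NOR ((S NOR P) NOR (S NOR P))))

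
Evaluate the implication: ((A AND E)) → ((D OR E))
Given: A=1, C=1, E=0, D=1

Antecedent ((A AND E)) = 0; consequent ((D OR E)) = 1.
0 → 1 = 1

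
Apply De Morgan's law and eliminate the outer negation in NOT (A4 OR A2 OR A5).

NOT A4 AND NOT A2 AND NOT A5
De Morgan's: NOT(OR of terms) = AND of negations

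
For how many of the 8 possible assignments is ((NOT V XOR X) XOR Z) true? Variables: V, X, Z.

Satisfying assignments: (0,0,0), (0,1,1), (1,0,1), (1,1,0)
Count: 4 out of 8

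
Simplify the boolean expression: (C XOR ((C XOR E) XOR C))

By XOR self-cancellation ((E XOR v) XOR v = E):
= (C XOR E)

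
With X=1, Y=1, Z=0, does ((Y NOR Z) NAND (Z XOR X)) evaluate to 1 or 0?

Substituting: ((1 NOR 0) NAND (0 XOR 1))
= 1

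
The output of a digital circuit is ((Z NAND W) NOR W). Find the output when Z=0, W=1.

Substituting: ((0 NAND 1) NOR 1)
= 0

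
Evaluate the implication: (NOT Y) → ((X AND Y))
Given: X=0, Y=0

Antecedent (NOT Y) = 1; consequent ((X AND Y)) = 0.
1 → 0 = 0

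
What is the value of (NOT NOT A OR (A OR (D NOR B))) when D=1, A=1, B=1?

Substituting: (NOT NOT 1 OR (1 OR (1 NOR 1)))
= 1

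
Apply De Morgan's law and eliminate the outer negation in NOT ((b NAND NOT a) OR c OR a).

NOT (b NAND NOT a) AND NOT c AND NOT a
De Morgan's: NOT(OR of terms) = AND of negations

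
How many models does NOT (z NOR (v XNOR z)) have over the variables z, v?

Satisfying assignments: (0,0), (1,0), (1,1)
Count: 3 out of 4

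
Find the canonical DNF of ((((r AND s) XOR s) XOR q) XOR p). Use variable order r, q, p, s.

(NOT r AND NOT q AND NOT p AND s) OR (NOT r AND NOT q AND p AND NOT s) OR (NOT r AND q AND NOT p AND NOT s) OR (NOT r AND q AND p AND s) OR (r AND NOT q AND p AND NOT s) OR (r AND NOT q AND p AND s) OR (r AND q AND NOT p AND NOT s) OR (r AND q AND NOT p AND s)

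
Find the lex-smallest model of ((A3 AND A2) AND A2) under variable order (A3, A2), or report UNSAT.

A3=1, A2=1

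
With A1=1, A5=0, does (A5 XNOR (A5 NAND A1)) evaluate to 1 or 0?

Substituting: (0 XNOR (0 NAND 1))
= 0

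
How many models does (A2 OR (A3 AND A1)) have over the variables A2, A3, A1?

Satisfying assignments: (0,1,1), (1,0,0), (1,0,1), (1,1,0), (1,1,1)
Count: 5 out of 8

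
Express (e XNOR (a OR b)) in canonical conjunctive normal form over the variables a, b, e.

(a OR b OR NOT e) AND (a OR NOT b OR e) AND (NOT a OR b OR e) AND (NOT a OR NOT b OR e)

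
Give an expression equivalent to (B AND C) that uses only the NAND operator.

((B NAND C) NAND (B NAND C))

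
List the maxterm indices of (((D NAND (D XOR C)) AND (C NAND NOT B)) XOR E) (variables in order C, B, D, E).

ΠM(1, 2, 5, 6, 8, 10, 13, 15) = (C OR B OR D OR NOT E) AND (C OR B OR NOT D OR E) AND (C OR NOT B OR D OR NOT E) AND (C OR NOT B OR NOT D OR E) AND (NOT C OR B OR D OR E) AND (NOT C OR B OR NOT D OR E) AND (NOT C OR NOT B OR D OR NOT E) AND (NOT C OR NOT B OR NOT D OR NOT E)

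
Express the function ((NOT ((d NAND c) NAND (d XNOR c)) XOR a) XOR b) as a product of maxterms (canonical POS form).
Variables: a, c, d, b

ΠM(1, 2, 4, 6, 8, 11, 13, 15) = (a OR c OR d OR NOT b) AND (a OR c OR NOT d OR b) AND (a OR NOT c OR d OR b) AND (a OR NOT c OR NOT d OR b) AND (NOT a OR c OR d OR b) AND (NOT a OR c OR NOT d OR NOT b) AND (NOT a OR NOT c OR d OR NOT b) AND (NOT a OR NOT c OR NOT d OR NOT b)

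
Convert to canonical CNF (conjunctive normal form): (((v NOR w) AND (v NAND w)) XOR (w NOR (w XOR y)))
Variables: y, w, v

(y OR w OR v) AND (y OR NOT w OR v) AND (y OR NOT w OR NOT v) AND (NOT y OR w OR NOT v) AND (NOT y OR NOT w OR v) AND (NOT y OR NOT w OR NOT v)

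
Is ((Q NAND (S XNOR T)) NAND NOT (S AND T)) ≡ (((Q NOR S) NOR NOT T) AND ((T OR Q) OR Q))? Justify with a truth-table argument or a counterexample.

No. Counterexample: with S=0, Q=1, T=0, Expression 1 = 1 but Expression 2 = 0.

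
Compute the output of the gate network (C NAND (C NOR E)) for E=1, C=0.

Substituting: (0 NAND (0 NOR 1))
= 1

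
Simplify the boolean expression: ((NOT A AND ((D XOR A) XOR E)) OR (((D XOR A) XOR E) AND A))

By distribution ((E AND v) OR (E AND NOT v) = E):
= ((D XOR A) XOR E)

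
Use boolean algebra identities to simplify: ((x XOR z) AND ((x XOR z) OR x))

By absorption (E AND (E OR v) = E):
= (x XOR z)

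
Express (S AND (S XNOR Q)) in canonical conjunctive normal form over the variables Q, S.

(Q OR S) AND (Q OR NOT S) AND (NOT Q OR S)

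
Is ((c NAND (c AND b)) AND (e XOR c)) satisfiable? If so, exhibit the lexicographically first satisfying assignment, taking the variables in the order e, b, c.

e=0, b=0, c=1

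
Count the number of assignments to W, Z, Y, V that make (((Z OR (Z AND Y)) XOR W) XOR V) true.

Satisfying assignments: (0,0,0,1), (0,0,1,1), (0,1,0,0), (0,1,1,0), (1,0,0,0), (1,0,1,0), (1,1,0,1), (1,1,1,1)
Count: 8 out of 16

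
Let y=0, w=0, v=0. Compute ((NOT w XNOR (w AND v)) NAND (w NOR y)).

Substituting: ((NOT 0 XNOR (0 AND 0)) NAND (0 NOR 0))
= 1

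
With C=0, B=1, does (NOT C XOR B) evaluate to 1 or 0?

Substituting: (NOT 0 XOR 1)
= 0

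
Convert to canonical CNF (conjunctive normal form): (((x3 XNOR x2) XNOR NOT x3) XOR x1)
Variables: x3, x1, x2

(x3 OR x1 OR NOT x2) AND (x3 OR NOT x1 OR x2) AND (NOT x3 OR x1 OR NOT x2) AND (NOT x3 OR NOT x1 OR x2)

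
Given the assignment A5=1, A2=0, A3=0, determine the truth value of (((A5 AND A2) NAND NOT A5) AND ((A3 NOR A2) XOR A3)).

Substituting: (((1 AND 0) NAND NOT 1) AND ((0 NOR 0) XOR 0))
= 1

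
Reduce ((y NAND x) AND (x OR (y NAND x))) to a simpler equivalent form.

By absorption (E AND (E OR v) = E):
= (y NAND x)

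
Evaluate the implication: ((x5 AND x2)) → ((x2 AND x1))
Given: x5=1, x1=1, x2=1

Antecedent ((x5 AND x2)) = 1; consequent ((x2 AND x1)) = 1.
1 → 1 = 1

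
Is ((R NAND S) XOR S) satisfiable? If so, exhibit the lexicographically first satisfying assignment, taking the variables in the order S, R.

S=0, R=0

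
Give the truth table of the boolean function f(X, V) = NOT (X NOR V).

X | V | Output
--------------
0 | 0 | 0
0 | 1 | 1
1 | 0 | 1
1 | 1 | 1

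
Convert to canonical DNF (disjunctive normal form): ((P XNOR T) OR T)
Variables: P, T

(NOT P AND NOT T) OR (NOT P AND T) OR (P AND T)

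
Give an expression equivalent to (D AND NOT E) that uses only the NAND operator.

((D NAND (E NAND E)) NAND (D NAND (E NAND E)))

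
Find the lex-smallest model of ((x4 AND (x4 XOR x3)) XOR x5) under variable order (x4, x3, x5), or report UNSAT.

x4=0, x3=0, x5=1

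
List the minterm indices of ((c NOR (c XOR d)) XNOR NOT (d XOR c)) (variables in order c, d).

Σm(0, 1, 2) = (NOT c AND NOT d) OR (NOT c AND d) OR (c AND NOT d)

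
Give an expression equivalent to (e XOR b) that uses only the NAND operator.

((e NAND (e NAND b)) NAND (b NAND (e NAND b)))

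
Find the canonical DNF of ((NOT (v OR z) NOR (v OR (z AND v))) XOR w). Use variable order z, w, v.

(NOT z AND w AND NOT v) OR (NOT z AND w AND v) OR (z AND NOT w AND NOT v) OR (z AND w AND v)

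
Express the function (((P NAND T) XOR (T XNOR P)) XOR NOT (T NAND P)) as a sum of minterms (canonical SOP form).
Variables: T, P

Σm(1, 2) = (NOT T AND P) OR (T AND NOT P)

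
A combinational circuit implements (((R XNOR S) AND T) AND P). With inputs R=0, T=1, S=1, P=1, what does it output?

Substituting: (((0 XNOR 1) AND 1) AND 1)
= 0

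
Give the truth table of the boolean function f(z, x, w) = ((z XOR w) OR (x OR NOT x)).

z | x | w | Output
------------------
0 | 0 | 0 | 1
0 | 0 | 1 | 1
0 | 1 | 0 | 1
0 | 1 | 1 | 1
1 | 0 | 0 | 1
1 | 0 | 1 | 1
1 | 1 | 0 | 1
1 | 1 | 1 | 1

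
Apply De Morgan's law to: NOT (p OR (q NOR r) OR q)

NOT p AND NOT (q NOR r) AND NOT q
De Morgan's: NOT(OR of terms) = AND of negations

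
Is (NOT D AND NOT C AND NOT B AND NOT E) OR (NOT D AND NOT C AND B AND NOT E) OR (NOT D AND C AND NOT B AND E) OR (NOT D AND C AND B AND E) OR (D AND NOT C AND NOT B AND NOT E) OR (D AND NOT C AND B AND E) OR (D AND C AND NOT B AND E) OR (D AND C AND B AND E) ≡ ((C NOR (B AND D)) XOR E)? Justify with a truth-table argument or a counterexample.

Yes, they are equivalent — the two output columns agree on all 16 assignments:
D | C | B | E | Expression 1 | Expression 2
-------------------------------------------
0 | 0 | 0 | 0 | 1 | 1
0 | 0 | 0 | 1 | 0 | 0
0 | 0 | 1 | 0 | 1 | 1
0 | 0 | 1 | 1 | 0 | 0
0 | 1 | 0 | 0 | 0 | 0
0 | 1 | 0 | 1 | 1 | 1
0 | 1 | 1 | 0 | 0 | 0
0 | 1 | 1 | 1 | 1 | 1
1 | 0 | 0 | 0 | 1 | 1
1 | 0 | 0 | 1 | 0 | 0
1 | 0 | 1 | 0 | 0 | 0
1 | 0 | 1 | 1 | 1 | 1
1 | 1 | 0 | 0 | 0 | 0
1 | 1 | 0 | 1 | 1 | 1
1 | 1 | 1 | 0 | 0 | 0
1 | 1 | 1 | 1 | 1 | 1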